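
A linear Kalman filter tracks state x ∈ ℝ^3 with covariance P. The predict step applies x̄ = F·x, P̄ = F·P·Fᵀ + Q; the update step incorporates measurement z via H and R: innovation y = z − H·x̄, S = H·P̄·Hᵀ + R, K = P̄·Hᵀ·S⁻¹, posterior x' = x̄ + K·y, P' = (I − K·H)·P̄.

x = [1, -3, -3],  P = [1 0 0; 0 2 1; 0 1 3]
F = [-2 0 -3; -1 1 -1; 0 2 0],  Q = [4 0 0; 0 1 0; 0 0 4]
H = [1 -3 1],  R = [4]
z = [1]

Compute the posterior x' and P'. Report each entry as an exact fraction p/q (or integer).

x' = [51/8, -3/8, -6]
P' = [815/24 217/24 -6; 217/24 95/24 2; -6 2 12]

x̄ = F·x = [7, -1, -6]
P̄ = F·P·Fᵀ + Q = [35 8 -6; 8 5 2; -6 2 12]
y = z − H·x̄ = [-3]
S = H·P̄·Hᵀ + R = [24]
K = P̄·Hᵀ·S⁻¹ = [5/24; -5/24; 0]
x' = x̄ + K·y = [51/8, -3/8, -6]
P' = (I − K·H)·P̄ = [815/24 217/24 -6; 217/24 95/24 2; -6 2 12]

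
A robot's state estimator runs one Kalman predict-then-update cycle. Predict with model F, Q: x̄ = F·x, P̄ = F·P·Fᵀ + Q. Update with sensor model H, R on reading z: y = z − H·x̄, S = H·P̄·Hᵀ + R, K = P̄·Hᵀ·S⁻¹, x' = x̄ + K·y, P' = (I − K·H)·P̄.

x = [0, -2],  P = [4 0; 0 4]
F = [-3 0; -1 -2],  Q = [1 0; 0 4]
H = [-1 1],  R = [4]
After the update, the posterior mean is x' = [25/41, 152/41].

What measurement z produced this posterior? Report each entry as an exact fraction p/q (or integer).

z = [3]

x̄ = F·x = [0, 4]
P̄ = F·P·Fᵀ + Q = [37 12; 12 24]
S = H·P̄·Hᵀ + R = [41]
K = P̄·Hᵀ·S⁻¹ = [-25/41; 12/41]
x' − x̄ = [25/41, -12/41] = K·y
y = (KᵀK)⁻¹·Kᵀ·(x' − x̄) = [-1]
z = y + H·x̄ = [-1] + [4] = [3]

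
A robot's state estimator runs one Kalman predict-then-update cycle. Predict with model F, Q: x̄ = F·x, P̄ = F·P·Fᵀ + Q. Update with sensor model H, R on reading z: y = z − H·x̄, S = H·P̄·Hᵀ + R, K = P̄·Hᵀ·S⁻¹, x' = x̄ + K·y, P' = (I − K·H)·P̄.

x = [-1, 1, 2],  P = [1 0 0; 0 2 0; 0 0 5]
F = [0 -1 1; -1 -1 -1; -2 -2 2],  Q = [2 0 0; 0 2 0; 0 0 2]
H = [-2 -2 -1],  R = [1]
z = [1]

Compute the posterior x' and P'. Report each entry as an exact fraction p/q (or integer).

x̄ = F·x = [1, -2, 4]
P̄ = F·P·Fᵀ + Q = [9 -3 14; -3 10 -4; 14 -4 34]
y = z − H·x̄ = [3]
S = H·P̄·Hᵀ + R = [127]
K = P̄·Hᵀ·S⁻¹ = [-26/127; -10/127; -54/127]
x' = x̄ + K·y = [49/127, -284/127, 346/127]
P' = (I − K·H)·P̄ = [467/127 -641/127 374/127; -641/127 1170/127 -1048/127; 374/127 -1048/127 1402/127]

x' = [49/127, -284/127, 346/127]
P' = [467/127 -641/127 374/127; -641/127 1170/127 -1048/127; 374/127 -1048/127 1402/127]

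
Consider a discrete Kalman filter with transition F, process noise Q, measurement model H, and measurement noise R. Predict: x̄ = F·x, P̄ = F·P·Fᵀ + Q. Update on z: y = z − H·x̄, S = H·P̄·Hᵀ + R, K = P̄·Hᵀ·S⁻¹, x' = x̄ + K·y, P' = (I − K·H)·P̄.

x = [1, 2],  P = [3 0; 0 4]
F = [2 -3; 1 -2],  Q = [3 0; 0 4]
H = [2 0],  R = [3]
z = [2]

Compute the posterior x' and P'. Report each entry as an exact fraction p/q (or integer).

x' = [64/69, -7/69]
P' = [17/23 10/23; 10/23 129/23]

x̄ = F·x = [-4, -3]
P̄ = F·P·Fᵀ + Q = [51 30; 30 23]
y = z − H·x̄ = [10]
S = H·P̄·Hᵀ + R = [207]
K = P̄·Hᵀ·S⁻¹ = [34/69; 20/69]
x' = x̄ + K·y = [64/69, -7/69]
P' = (I − K·H)·P̄ = [17/23 10/23; 10/23 129/23]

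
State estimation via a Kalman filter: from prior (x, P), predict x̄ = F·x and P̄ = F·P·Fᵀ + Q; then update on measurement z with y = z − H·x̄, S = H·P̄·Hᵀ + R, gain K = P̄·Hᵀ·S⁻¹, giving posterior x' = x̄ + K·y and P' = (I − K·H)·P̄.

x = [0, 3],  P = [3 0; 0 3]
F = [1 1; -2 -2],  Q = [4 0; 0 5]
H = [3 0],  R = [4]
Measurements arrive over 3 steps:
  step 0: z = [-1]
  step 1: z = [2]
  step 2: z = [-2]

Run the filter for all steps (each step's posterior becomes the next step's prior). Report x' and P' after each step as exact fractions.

step 0: x' = [-9/47, -102/47], P' = [20/47 -24/47; -24/47 715/47]
step 1: x' = [4806/8063, 636/8063], P' = [3500/8063 -5496/8063; -5496/8063 150235/8063]
step 2: x' = [-146886/229601, 182508/229601], P' = [699980/1607207 -1141944/1607207; -1141944/1607207 30874915/1607207]

step 0: x̄ = F·x = [3, -6]
step 0: P̄ = F·P·Fᵀ + Q = [10 -12; -12 29]
step 0: y = z − H·x̄ = [-10]
step 0: S = H·P̄·Hᵀ + R = [94]
step 0: K = P̄·Hᵀ·S⁻¹ = [15/47; -18/47]
step 0: x' = x̄ + K·y = [-9/47, -102/47]
step 0: P' = (I − K·H)·P̄ = [20/47 -24/47; -24/47 715/47]
step 1: x̄ = F·x = [-111/47, 222/47]
step 1: P̄ = F·P·Fᵀ + Q = [875/47 -1374/47; -1374/47 2983/47]
step 1: y = z − H·x̄ = [427/47]
step 1: S = H·P̄·Hᵀ + R = [8063/47]
step 1: K = P̄·Hᵀ·S⁻¹ = [2625/8063; -4122/8063]
step 1: x' = x̄ + K·y = [4806/8063, 636/8063]
step 1: P' = (I − K·H)·P̄ = [3500/8063 -5496/8063; -5496/8063 150235/8063]
step 2: x̄ = F·x = [5442/8063, -10884/8063]
step 2: P̄ = F·P·Fᵀ + Q = [174995/8063 -285486/8063; -285486/8063 611287/8063]
step 2: y = z − H·x̄ = [-32452/8063]
step 2: S = H·P̄·Hᵀ + R = [1607207/8063]
step 2: K = P̄·Hᵀ·S⁻¹ = [524985/1607207; -856458/1607207]
step 2: x' = x̄ + K·y = [-146886/229601, 182508/229601]
step 2: P' = (I − K·H)·P̄ = [699980/1607207 -1141944/1607207; -1141944/1607207 30874915/1607207]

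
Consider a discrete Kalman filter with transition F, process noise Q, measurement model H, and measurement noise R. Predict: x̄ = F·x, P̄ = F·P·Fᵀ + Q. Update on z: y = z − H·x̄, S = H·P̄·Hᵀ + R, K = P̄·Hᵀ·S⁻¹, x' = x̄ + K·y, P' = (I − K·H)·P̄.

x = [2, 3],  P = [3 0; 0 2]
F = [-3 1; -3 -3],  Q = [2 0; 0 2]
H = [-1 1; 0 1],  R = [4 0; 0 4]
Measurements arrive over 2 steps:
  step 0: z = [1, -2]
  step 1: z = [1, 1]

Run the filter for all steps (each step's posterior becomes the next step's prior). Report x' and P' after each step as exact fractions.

step 0: x' = [-80/31, -864/341], P' = [196/31 100/31; 100/31 1204/341]
step 1: x' = [-12818/251383, 308025/251383], P' = [1488112/251383 804244/251383; 804244/251383 917564/251383]

step 0: x̄ = F·x = [-3, -15]
step 0: P̄ = F·P·Fᵀ + Q = [31 21; 21 47]
step 0: y = z − H·x̄ = [13, 13]
step 0: S = H·P̄·Hᵀ + R = [40 26; 26 51]
step 0: K = P̄·Hᵀ·S⁻¹ = [-24/31 25/31; 26/341 301/341]
step 0: x' = x̄ + K·y = [-80/31, -864/341]
step 0: P' = (I − K·H)·P̄ = [196/31 100/31; 100/31 1204/341]
step 1: x̄ = F·x = [1776/341, 5232/341]
step 1: P̄ = F·P·Fᵀ + Q = [14690/341 22392/341; 22392/341 50722/341]
step 1: y = z − H·x̄ = [-3115/341, -4891/341]
step 1: S = H·P̄·Hᵀ + R = [21992/341 28330/341; 28330/341 52086/341]
step 1: K = P̄·Hᵀ·S⁻¹ = [-170967/251383 201061/251383; 28330/251383 229391/251383]
step 1: x' = x̄ + K·y = [-12818/251383, 308025/251383]
step 1: P' = (I − K·H)·P̄ = [1488112/251383 804244/251383; 804244/251383 917564/251383]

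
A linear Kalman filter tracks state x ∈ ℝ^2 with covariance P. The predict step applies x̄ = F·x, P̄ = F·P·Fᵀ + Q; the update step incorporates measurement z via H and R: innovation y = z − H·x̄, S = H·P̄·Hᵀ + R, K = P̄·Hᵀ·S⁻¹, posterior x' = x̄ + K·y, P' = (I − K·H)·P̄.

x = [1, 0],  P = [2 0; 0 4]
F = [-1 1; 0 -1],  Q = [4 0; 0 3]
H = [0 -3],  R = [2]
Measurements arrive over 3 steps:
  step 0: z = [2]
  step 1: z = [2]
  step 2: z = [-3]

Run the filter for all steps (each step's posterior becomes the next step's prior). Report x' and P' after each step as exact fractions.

step 0: x̄ = F·x = [-1, 0]
step 0: P̄ = F·P·Fᵀ + Q = [10 -4; -4 7]
step 0: y = z − H·x̄ = [2]
step 0: S = H·P̄·Hᵀ + R = [65]
step 0: K = P̄·Hᵀ·S⁻¹ = [12/65; -21/65]
step 0: x' = x̄ + K·y = [-41/65, -42/65]
step 0: P' = (I − K·H)·P̄ = [506/65 -8/65; -8/65 14/65]
step 1: x̄ = F·x = [-1/65, 42/65]
step 1: P̄ = F·P·Fᵀ + Q = [796/65 -22/65; -22/65 209/65]
step 1: y = z − H·x̄ = [256/65]
step 1: S = H·P̄·Hᵀ + R = [2011/65]
step 1: K = P̄·Hᵀ·S⁻¹ = [66/2011; -627/2011]
step 1: x' = x̄ + K·y = [229/2011, -1170/2011]
step 1: P' = (I − K·H)·P̄ = [24560/2011 -44/2011; -44/2011 418/2011]
step 2: x̄ = F·x = [-1399/2011, 1170/2011]
step 2: P̄ = F·P·Fᵀ + Q = [33110/2011 -462/2011; -462/2011 6451/2011]
step 2: y = z − H·x̄ = [-2523/2011]
step 2: S = H·P̄·Hᵀ + R = [62081/2011]
step 2: K = P̄·Hᵀ·S⁻¹ = [1386/62081; -19353/62081]
step 2: x' = x̄ + K·y = [-44927/62081, 60399/62081]
step 2: P' = (I − K·H)·P̄ = [1021174/62081 -924/62081; -924/62081 12902/62081]

step 0: x' = [-41/65, -42/65], P' = [506/65 -8/65; -8/65 14/65]
step 1: x' = [229/2011, -1170/2011], P' = [24560/2011 -44/2011; -44/2011 418/2011]
step 2: x' = [-44927/62081, 60399/62081], P' = [1021174/62081 -924/62081; -924/62081 12902/62081]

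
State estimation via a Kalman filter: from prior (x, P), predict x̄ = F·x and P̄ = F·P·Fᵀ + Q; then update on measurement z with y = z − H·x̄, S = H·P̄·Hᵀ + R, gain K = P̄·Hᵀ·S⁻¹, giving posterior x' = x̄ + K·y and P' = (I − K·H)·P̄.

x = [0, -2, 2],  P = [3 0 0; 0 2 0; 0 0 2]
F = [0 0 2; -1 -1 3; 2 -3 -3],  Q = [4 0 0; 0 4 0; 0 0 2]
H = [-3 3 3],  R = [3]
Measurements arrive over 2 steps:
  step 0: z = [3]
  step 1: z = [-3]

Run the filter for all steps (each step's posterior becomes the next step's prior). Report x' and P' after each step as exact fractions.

step 0: x' = [187/40, 1307/160, -99/40], P' = [93/10 453/40 -21/10; 453/40 4293/160 -621/40; -21/10 -621/40 137/10]
step 1: x' = [603/212, 8511/1696, -5455/1696], P' = [96522/2597 490995/10388 -103683/10388; 490995/10388 5329735/83104 -1370007/83104; -103683/10388 -1370007/83104 546215/83104]

step 0: x̄ = F·x = [4, 8, 0]
step 0: P̄ = F·P·Fᵀ + Q = [12 12 -12; 12 27 -18; -12 -18 50]
step 0: y = z − H·x̄ = [-9]
step 0: S = H·P̄·Hᵀ + R = [480]
step 0: K = P̄·Hᵀ·S⁻¹ = [-3/40; -3/160; 11/40]
step 0: x' = x̄ + K·y = [187/40, 1307/160, -99/40]
step 0: P' = (I − K·H)·P̄ = [93/10 453/40 -21/10; 453/40 4293/160 -621/40; -21/10 -621/40 137/10]
step 1: x̄ = F·x = [-99/20, -3243/160, -1237/160]
step 1: P̄ = F·P·Fᵀ + Q = [294/5 2349/20 51/20; 2349/20 46693/160 3867/160; 51/20 3867/160 2213/160]
step 1: y = z − H·x̄ = [1323/20]
step 1: S = H·P̄·Hᵀ + R = [7791/5]
step 1: K = P̄·Hᵀ·S⁻¹ = [306/2597; 3971/10388; 709/10388]
step 1: x' = x̄ + K·y = [603/212, 8511/1696, -5455/1696]
step 1: P' = (I − K·H)·P̄ = [96522/2597 490995/10388 -103683/10388; 490995/10388 5329735/83104 -1370007/83104; -103683/10388 -1370007/83104 546215/83104]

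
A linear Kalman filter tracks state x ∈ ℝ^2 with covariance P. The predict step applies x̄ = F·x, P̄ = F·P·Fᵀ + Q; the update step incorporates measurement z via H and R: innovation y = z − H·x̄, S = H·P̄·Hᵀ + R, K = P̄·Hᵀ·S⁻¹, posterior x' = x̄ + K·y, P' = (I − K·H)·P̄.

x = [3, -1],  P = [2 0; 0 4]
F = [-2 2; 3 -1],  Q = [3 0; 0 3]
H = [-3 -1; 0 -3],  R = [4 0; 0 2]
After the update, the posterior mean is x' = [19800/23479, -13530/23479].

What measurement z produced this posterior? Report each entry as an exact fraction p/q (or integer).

z = [-2, 2]

x̄ = F·x = [-8, 10]
P̄ = F·P·Fᵀ + Q = [27 -20; -20 25]
S = H·P̄·Hᵀ + R = [152 -105; -105 227]
K = P̄·Hᵀ·S⁻¹ = [-7547/23479 2715/23479; 70/23479 -7725/23479]
x' − x̄ = [207632/23479, -248320/23479] = K·y
y = (KᵀK)⁻¹·Kᵀ·(x' − x̄) = [-16, 32]
z = y + H·x̄ = [-16, 32] + [14, -30] = [-2, 2]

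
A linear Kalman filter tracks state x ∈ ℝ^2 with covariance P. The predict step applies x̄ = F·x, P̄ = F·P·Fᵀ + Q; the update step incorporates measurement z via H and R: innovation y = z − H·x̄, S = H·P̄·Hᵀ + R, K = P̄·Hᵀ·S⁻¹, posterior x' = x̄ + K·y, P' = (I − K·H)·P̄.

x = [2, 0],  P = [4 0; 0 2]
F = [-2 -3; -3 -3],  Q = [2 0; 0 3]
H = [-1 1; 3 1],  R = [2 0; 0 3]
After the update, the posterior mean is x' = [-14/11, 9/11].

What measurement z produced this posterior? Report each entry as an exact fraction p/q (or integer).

z = [3, -3]

x̄ = F·x = [-4, -6]
P̄ = F·P·Fᵀ + Q = [36 42; 42 57]
S = H·P̄·Hᵀ + R = [11 33; 33 636]
K = P̄·Hᵀ·S⁻¹ = [-378/1969 44/179; 1167/1969 46/179]
x' − x̄ = [30/11, 75/11] = K·y
y = (KᵀK)⁻¹·Kᵀ·(x' − x̄) = [5, 15]
z = y + H·x̄ = [5, 15] + [-2, -18] = [3, -3]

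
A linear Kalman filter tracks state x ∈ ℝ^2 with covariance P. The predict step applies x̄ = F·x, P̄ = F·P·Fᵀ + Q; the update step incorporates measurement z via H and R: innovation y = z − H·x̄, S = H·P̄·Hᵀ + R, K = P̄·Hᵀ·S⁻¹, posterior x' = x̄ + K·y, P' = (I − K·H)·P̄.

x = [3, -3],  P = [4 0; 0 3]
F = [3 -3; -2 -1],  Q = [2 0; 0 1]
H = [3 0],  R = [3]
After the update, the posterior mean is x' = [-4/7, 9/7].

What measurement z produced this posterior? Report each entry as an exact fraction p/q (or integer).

z = [-2]

x̄ = F·x = [18, -3]
P̄ = F·P·Fᵀ + Q = [65 -15; -15 20]
S = H·P̄·Hᵀ + R = [588]
K = P̄·Hᵀ·S⁻¹ = [65/196; -15/196]
x' − x̄ = [-130/7, 30/7] = K·y
y = (KᵀK)⁻¹·Kᵀ·(x' − x̄) = [-56]
z = y + H·x̄ = [-56] + [54] = [-2]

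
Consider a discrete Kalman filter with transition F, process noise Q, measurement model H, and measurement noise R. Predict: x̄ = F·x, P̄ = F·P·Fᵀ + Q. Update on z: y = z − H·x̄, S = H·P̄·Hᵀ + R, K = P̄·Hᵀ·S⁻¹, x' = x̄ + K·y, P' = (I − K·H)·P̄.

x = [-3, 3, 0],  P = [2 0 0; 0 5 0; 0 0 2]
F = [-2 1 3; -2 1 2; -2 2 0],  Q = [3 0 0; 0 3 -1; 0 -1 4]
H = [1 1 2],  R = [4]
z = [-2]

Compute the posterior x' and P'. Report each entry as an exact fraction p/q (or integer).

x̄ = F·x = [9, 9, 12]
P̄ = F·P·Fᵀ + Q = [34 25 18; 25 24 17; 18 17 32]
y = z − H·x̄ = [-44]
S = H·P̄·Hᵀ + R = [380]
K = P̄·Hᵀ·S⁻¹ = [1/4; 83/380; 99/380]
x' = x̄ + K·y = [-2, -58/95, 51/95]
P' = (I − K·H)·P̄ = [41/4 17/4 -27/4; 17/4 2231/380 -1757/380; -27/4 -1757/380 2359/380]

x' = [-2, -58/95, 51/95]
P' = [41/4 17/4 -27/4; 17/4 2231/380 -1757/380; -27/4 -1757/380 2359/380]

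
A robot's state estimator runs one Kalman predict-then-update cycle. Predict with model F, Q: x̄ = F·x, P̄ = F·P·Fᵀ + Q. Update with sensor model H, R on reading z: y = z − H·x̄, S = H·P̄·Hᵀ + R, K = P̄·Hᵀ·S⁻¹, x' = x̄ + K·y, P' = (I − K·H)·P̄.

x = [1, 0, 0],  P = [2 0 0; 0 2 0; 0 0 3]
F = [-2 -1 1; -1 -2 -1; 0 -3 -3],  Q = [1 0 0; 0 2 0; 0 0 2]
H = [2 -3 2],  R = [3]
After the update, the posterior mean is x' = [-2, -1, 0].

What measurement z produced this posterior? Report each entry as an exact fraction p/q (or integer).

z = [-1]

x̄ = F·x = [-2, -1, 0]
P̄ = F·P·Fᵀ + Q = [14 5 -3; 5 15 21; -3 21 47]
S = H·P̄·Hᵀ + R = [46]
K = P̄·Hᵀ·S⁻¹ = [7/46; 7/46; 25/46]
x' − x̄ = [0, 0, 0] = K·y
y = (KᵀK)⁻¹·Kᵀ·(x' − x̄) = [0]
z = y + H·x̄ = [0] + [-1] = [-1]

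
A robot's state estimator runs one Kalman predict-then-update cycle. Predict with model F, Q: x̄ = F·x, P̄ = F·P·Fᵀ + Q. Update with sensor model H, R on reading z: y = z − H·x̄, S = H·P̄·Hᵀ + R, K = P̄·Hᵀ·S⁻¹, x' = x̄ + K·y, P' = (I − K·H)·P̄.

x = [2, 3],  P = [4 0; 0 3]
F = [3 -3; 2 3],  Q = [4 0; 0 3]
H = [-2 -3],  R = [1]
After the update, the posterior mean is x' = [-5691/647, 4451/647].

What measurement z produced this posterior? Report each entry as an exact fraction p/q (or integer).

z = [-3]

x̄ = F·x = [-3, 13]
P̄ = F·P·Fᵀ + Q = [67 -3; -3 46]
S = H·P̄·Hᵀ + R = [647]
K = P̄·Hᵀ·S⁻¹ = [-125/647; -132/647]
x' − x̄ = [-3750/647, -3960/647] = K·y
y = (KᵀK)⁻¹·Kᵀ·(x' − x̄) = [30]
z = y + H·x̄ = [30] + [-33] = [-3]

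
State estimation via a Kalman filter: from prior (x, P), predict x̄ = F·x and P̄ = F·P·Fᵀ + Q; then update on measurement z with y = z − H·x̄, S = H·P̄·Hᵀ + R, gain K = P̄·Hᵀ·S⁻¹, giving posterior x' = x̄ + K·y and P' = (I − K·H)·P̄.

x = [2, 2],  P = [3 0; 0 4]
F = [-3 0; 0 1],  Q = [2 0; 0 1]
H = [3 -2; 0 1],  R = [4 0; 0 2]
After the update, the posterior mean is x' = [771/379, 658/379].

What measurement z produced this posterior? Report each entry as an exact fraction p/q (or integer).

x̄ = F·x = [-6, 2]
P̄ = F·P·Fᵀ + Q = [29 0; 0 5]
S = H·P̄·Hᵀ + R = [285 -10; -10 7]
K = P̄·Hᵀ·S⁻¹ = [609/1895 174/379; -4/379 265/379]
x' − x̄ = [3045/379, -100/379] = K·y
y = (KᵀK)⁻¹·Kᵀ·(x' − x̄) = [25, 0]
z = y + H·x̄ = [25, 0] + [-22, 2] = [3, 2]

z = [3, 2]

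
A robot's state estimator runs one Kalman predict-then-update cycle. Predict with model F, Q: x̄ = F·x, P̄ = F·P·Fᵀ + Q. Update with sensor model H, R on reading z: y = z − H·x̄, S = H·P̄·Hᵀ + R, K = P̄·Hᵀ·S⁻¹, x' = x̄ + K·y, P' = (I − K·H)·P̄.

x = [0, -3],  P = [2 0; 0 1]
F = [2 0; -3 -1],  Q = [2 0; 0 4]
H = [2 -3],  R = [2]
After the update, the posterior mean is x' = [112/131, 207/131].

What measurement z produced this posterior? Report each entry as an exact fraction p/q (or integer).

x̄ = F·x = [0, 3]
P̄ = F·P·Fᵀ + Q = [10 -12; -12 23]
S = H·P̄·Hᵀ + R = [393]
K = P̄·Hᵀ·S⁻¹ = [56/393; -31/131]
x' − x̄ = [112/131, -186/131] = K·y
y = (KᵀK)⁻¹·Kᵀ·(x' − x̄) = [6]
z = y + H·x̄ = [6] + [-9] = [-3]

z = [-3]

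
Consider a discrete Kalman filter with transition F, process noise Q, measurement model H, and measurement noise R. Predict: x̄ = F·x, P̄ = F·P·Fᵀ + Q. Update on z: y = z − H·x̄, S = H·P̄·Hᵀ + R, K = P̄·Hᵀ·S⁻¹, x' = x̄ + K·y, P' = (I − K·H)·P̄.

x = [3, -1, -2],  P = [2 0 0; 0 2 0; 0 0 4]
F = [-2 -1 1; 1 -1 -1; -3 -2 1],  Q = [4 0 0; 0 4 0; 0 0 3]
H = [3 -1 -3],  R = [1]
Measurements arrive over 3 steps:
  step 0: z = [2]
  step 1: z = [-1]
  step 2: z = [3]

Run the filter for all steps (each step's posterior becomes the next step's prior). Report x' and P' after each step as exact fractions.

step 0: x' = [-7, 81/14, -537/56], P' = [18 -6 20; -6 75/7 -267/28; 20 -267/28 2607/112]
step 1: x' = [-34345/27151, -85642/27151, 3232/27151], P' = [420404/27151 48030/27151 406193/27151; 48030/27151 204030/27151 -19291/27151; 406193/27151 -19291/27151 417197/27151]
step 2: x' = [899696/629899, 3840236/9448485, 2930036/9448485], P' = [10693973/629899 908806/629899 10441991/629899; 908806/629899 51897614/9448485 -3428851/9448485; 10441991/629899 -3428851/9448485 159504509/9448485]

step 0: x̄ = F·x = [-7, 6, -9]
step 0: P̄ = F·P·Fᵀ + Q = [18 -6 20; -6 12 -6; 20 -6 33]
step 0: y = z − H·x̄ = [2]
step 0: S = H·P̄·Hᵀ + R = [112]
step 0: K = P̄·Hᵀ·S⁻¹ = [0; -3/28; -33/112]
step 0: x' = x̄ + K·y = [-7, 81/14, -537/56]
step 0: P' = (I − K·H)·P̄ = [18 -6 20; -6 75/7 -267/28; 20 -267/28 2607/112]
step 1: x̄ = F·x = [-11/8, -179/56, -9/56]
step 1: P̄ = F·P·Fᵀ + Q = [401/16 87/16 629/16; 87/16 999/112 965/112; 629/16 965/112 8655/112]
step 1: y = z − H·x̄ = [-31/56]
step 1: S = H·P̄·Hᵀ + R = [27151/112]
step 1: K = P̄·Hᵀ·S⁻¹ = [-5397/27151; -2067/27151; -13721/27151]
step 1: x' = x̄ + K·y = [-34345/27151, -85642/27151, 3232/27151]
step 1: P' = (I − K·H)·P̄ = [420404/27151 48030/27151 406193/27151; 48030/27151 204030/27151 -19291/27151; 406193/27151 -19291/27151 417197/27151]
step 2: x̄ = F·x = [157564/27151, 48065/27151, 277551/27151]
step 2: P̄ = F·P·Fᵀ + Q = [1017377/27151 212634/27151 1710799/27151; 212634/27151 203207/27151 383162/27151; 1710799/27151 383162/27151 3314772/27151]
step 2: y = z − H·x̄ = [489479/27151]
step 2: S = H·P̄·Hᵀ + R = [9448485/27151]
step 2: K = P̄·Hᵀ·S⁻¹ = [-152860/629899; -714791/9448485; -5195081/9448485]
step 2: x' = x̄ + K·y = [899696/629899, 3840236/9448485, 2930036/9448485]
step 2: P' = (I − K·H)·P̄ = [10693973/629899 908806/629899 10441991/629899; 908806/629899 51897614/9448485 -3428851/9448485; 10441991/629899 -3428851/9448485 159504509/9448485]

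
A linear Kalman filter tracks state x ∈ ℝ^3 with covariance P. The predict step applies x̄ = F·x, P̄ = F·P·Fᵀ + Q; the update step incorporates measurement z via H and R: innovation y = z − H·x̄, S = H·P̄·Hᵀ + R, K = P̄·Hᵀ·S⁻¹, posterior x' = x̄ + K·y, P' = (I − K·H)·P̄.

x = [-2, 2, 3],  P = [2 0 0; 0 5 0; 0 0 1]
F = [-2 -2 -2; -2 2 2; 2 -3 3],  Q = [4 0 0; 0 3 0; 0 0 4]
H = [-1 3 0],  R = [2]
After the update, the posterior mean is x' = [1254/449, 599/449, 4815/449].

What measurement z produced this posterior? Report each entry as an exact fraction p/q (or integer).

z = [1]

x̄ = F·x = [-6, 14, -1]
P̄ = F·P·Fᵀ + Q = [36 -16 16; -16 35 -32; 16 -32 66]
S = H·P̄·Hᵀ + R = [449]
K = P̄·Hᵀ·S⁻¹ = [-84/449; 121/449; -112/449]
x' − x̄ = [3948/449, -5687/449, 5264/449] = K·y
y = (KᵀK)⁻¹·Kᵀ·(x' − x̄) = [-47]
z = y + H·x̄ = [-47] + [48] = [1]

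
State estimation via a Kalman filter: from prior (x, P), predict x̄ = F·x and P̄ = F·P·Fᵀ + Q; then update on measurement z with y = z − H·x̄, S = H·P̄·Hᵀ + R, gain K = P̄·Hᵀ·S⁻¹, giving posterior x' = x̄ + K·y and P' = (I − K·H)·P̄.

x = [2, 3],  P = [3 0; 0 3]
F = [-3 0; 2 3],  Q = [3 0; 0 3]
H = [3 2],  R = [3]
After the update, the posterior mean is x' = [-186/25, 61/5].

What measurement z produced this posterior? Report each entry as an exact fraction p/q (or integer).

z = [2]

x̄ = F·x = [-6, 13]
P̄ = F·P·Fᵀ + Q = [30 -18; -18 42]
S = H·P̄·Hᵀ + R = [225]
K = P̄·Hᵀ·S⁻¹ = [6/25; 2/15]
x' − x̄ = [-36/25, -4/5] = K·y
y = (KᵀK)⁻¹·Kᵀ·(x' − x̄) = [-6]
z = y + H·x̄ = [-6] + [8] = [2]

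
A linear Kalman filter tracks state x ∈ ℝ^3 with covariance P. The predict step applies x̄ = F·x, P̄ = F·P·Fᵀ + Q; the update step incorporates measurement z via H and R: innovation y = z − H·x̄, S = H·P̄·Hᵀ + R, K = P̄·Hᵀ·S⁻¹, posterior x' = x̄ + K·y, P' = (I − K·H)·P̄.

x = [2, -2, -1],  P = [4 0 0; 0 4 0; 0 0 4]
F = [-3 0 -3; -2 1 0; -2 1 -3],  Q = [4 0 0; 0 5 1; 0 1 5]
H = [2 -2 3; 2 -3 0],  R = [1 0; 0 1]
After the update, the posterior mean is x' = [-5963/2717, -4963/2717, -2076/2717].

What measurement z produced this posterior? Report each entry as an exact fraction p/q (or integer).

z = [-3, 1]

x̄ = F·x = [-3, -6, -3]
P̄ = F·P·Fᵀ + Q = [76 24 60; 24 25 21; 60 21 61]
S = H·P̄·Hᵀ + R = [1230 385; 385 242]
K = P̄·Hᵀ·S⁻¹ = [3448/13585 -2188/29887; 2287/13585 -11339/29887; 3747/13585 -6075/29887]
x' − x̄ = [2188/2717, 11339/2717, 6075/2717] = K·y
y = (KᵀK)⁻¹·Kᵀ·(x' − x̄) = [0, -11]
z = y + H·x̄ = [0, -11] + [-3, 12] = [-3, 1]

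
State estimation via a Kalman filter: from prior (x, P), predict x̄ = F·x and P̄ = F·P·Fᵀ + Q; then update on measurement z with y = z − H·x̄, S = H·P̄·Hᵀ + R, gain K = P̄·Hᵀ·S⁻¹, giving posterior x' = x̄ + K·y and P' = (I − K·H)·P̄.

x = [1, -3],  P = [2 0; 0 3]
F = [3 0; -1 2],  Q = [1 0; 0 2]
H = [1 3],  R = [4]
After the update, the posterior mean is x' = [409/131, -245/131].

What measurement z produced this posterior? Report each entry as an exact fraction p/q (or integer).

z = [-2]

x̄ = F·x = [3, -7]
P̄ = F·P·Fᵀ + Q = [19 -6; -6 16]
S = H·P̄·Hᵀ + R = [131]
K = P̄·Hᵀ·S⁻¹ = [1/131; 42/131]
x' − x̄ = [16/131, 672/131] = K·y
y = (KᵀK)⁻¹·Kᵀ·(x' − x̄) = [16]
z = y + H·x̄ = [16] + [-18] = [-2]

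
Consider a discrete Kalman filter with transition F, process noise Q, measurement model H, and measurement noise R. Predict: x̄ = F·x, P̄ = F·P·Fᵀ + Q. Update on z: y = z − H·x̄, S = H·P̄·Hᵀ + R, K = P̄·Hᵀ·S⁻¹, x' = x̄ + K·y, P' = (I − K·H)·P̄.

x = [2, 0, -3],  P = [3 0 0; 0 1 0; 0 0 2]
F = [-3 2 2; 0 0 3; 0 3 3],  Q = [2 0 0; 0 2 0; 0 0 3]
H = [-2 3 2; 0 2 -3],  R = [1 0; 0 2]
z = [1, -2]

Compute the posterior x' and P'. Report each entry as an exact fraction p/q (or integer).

x' = [-246953/22674, -38531/7558, -20909/7558]
P' = [359492/11337 54903/3779 37307/3779; 54903/3779 25529/3779 16965/3779; 37307/3779 16965/3779 12099/3779]

x̄ = F·x = [-12, -9, -9]
P̄ = F·P·Fᵀ + Q = [41 12 18; 12 20 18; 18 18 30]
y = z − H·x̄ = [22, -11]
S = H·P̄·Hᵀ + R = [393 -90; -90 136]
K = P̄·Hᵀ·S⁻¹ = [-1015/11337 -2115/7558; 711/3779 163/7558; 479/3779 -2367/7558]
x' = x̄ + K·y = [-246953/22674, -38531/7558, -20909/7558]
P' = (I − K·H)·P̄ = [359492/11337 54903/3779 37307/3779; 54903/3779 25529/3779 16965/3779; 37307/3779 16965/3779 12099/3779]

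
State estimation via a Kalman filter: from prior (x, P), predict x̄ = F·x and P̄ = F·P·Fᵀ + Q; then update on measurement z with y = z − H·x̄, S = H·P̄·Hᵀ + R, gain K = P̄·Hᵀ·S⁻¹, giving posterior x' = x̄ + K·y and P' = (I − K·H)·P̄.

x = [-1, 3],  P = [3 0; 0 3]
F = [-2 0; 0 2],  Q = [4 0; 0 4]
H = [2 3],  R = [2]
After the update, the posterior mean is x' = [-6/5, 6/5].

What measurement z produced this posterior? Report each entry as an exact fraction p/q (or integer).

x̄ = F·x = [2, 6]
P̄ = F·P·Fᵀ + Q = [16 0; 0 16]
S = H·P̄·Hᵀ + R = [210]
K = P̄·Hᵀ·S⁻¹ = [16/105; 8/35]
x' − x̄ = [-16/5, -24/5] = K·y
y = (KᵀK)⁻¹·Kᵀ·(x' − x̄) = [-21]
z = y + H·x̄ = [-21] + [22] = [1]

z = [1]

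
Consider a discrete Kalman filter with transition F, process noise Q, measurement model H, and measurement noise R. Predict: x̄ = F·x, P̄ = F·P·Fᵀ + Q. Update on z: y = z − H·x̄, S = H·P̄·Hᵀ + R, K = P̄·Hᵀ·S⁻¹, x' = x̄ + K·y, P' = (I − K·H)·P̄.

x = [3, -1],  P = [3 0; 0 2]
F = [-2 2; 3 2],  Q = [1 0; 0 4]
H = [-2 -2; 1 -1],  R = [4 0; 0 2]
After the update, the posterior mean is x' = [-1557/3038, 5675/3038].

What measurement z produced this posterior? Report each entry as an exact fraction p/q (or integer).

z = [-3, -2]

x̄ = F·x = [-8, 7]
P̄ = F·P·Fᵀ + Q = [21 -10; -10 39]
S = H·P̄·Hᵀ + R = [164 36; 36 82]
K = P̄·Hᵀ·S⁻¹ = [-365/1519 1469/3038; -374/1519 -1487/3038]
x' − x̄ = [22747/3038, -15591/3038] = K·y
y = (KᵀK)⁻¹·Kᵀ·(x' − x̄) = [-5, 13]
z = y + H·x̄ = [-5, 13] + [2, -15] = [-3, -2]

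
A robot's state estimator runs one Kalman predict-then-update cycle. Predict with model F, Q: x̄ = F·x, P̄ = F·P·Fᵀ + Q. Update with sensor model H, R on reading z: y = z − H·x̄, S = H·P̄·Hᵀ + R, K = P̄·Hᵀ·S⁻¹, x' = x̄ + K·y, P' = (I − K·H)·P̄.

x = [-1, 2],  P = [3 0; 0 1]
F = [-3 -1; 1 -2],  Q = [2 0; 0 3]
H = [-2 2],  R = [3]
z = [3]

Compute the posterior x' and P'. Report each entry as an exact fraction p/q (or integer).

x' = [-297/73, -195/73]
P' = [1094/219 983/219; 983/219 1034/219]

x̄ = F·x = [1, -5]
P̄ = F·P·Fᵀ + Q = [30 -7; -7 10]
y = z − H·x̄ = [15]
S = H·P̄·Hᵀ + R = [219]
K = P̄·Hᵀ·S⁻¹ = [-74/219; 34/219]
x' = x̄ + K·y = [-297/73, -195/73]
P' = (I − K·H)·P̄ = [1094/219 983/219; 983/219 1034/219]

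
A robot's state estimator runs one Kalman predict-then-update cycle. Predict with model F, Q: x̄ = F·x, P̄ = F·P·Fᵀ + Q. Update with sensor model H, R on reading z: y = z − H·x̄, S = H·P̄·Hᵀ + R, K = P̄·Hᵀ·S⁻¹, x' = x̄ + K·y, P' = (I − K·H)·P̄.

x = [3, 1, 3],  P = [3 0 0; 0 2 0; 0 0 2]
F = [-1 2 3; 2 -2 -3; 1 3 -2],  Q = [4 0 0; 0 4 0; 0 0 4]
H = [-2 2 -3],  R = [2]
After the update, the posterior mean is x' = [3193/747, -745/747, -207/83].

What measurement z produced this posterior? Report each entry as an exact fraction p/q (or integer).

x̄ = F·x = [8, -5, 0]
P̄ = F·P·Fᵀ + Q = [33 -32 -3; -32 42 6; -3 6 33]
S = H·P̄·Hᵀ + R = [747]
K = P̄·Hᵀ·S⁻¹ = [-121/747; 130/747; -9/83]
x' − x̄ = [-2783/747, 2990/747, -207/83] = K·y
y = (KᵀK)⁻¹·Kᵀ·(x' − x̄) = [23]
z = y + H·x̄ = [23] + [-26] = [-3]

z = [-3]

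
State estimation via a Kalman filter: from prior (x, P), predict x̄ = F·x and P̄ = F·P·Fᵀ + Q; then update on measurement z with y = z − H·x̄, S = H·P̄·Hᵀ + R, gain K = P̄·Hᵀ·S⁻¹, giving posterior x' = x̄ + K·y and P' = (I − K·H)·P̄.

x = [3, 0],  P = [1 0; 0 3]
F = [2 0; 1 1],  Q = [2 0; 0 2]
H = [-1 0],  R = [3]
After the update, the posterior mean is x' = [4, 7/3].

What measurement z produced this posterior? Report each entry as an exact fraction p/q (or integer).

x̄ = F·x = [6, 3]
P̄ = F·P·Fᵀ + Q = [6 2; 2 6]
S = H·P̄·Hᵀ + R = [9]
K = P̄·Hᵀ·S⁻¹ = [-2/3; -2/9]
x' − x̄ = [-2, -2/3] = K·y
y = (KᵀK)⁻¹·Kᵀ·(x' − x̄) = [3]
z = y + H·x̄ = [3] + [-6] = [-3]

z = [-3]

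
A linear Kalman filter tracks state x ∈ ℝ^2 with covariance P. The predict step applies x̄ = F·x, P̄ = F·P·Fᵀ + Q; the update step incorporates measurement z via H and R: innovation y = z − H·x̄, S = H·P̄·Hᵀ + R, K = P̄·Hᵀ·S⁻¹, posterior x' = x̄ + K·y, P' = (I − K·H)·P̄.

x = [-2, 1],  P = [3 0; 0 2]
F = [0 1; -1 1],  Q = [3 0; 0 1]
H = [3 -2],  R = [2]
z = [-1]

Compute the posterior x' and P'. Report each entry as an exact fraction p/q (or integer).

x̄ = F·x = [1, 3]
P̄ = F·P·Fᵀ + Q = [5 2; 2 6]
y = z − H·x̄ = [2]
S = H·P̄·Hᵀ + R = [47]
K = P̄·Hᵀ·S⁻¹ = [11/47; -6/47]
x' = x̄ + K·y = [69/47, 129/47]
P' = (I − K·H)·P̄ = [114/47 160/47; 160/47 246/47]

x' = [69/47, 129/47]
P' = [114/47 160/47; 160/47 246/47]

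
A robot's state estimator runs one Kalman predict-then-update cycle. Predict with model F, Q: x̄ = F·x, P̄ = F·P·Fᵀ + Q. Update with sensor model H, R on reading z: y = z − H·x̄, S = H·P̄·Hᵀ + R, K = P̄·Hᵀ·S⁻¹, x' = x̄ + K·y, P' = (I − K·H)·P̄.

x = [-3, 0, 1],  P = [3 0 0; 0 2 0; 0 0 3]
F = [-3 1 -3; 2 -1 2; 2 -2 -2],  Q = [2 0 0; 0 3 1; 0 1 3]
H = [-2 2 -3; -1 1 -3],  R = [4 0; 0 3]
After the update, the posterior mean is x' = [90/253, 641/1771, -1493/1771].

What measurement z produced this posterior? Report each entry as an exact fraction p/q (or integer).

z = [3, 2]

x̄ = F·x = [6, -4, -8]
P̄ = F·P·Fᵀ + Q = [58 -38 -4; -38 29 5; -4 5 35]
S = H·P̄·Hᵀ + R = [863 560; 560 427]
K = P̄·Hᵀ·S⁻¹ = [-4260/7843 4044/7843; 3099/7843 -21764/54901; 2373/7843 -34128/54901]
x' − x̄ = [-1428/253, 7725/1771, 12675/1771] = K·y
y = (KᵀK)⁻¹·Kᵀ·(x' − x̄) = [-1, -12]
z = y + H·x̄ = [-1, -12] + [4, 14] = [3, 2]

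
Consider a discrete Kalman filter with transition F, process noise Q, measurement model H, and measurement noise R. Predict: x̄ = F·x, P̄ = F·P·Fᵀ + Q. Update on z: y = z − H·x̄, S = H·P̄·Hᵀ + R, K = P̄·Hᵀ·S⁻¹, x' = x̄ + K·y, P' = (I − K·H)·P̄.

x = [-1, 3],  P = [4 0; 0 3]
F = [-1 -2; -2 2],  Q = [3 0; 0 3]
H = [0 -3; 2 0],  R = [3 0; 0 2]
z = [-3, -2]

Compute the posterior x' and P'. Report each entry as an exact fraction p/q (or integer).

x̄ = F·x = [-5, 8]
P̄ = F·P·Fᵀ + Q = [19 -4; -4 31]
y = z − H·x̄ = [21, 8]
S = H·P̄·Hᵀ + R = [282 24; 24 78]
K = P̄·Hᵀ·S⁻¹ = [2/1785 869/1785; -1177/3570 -2/1785]
x' = x̄ + K·y = [-1931/1785, 3811/3570]
P' = (I − K·H)·P̄ = [869/1785 -2/1785; -2/1785 1177/3570]

x' = [-1931/1785, 3811/3570]
P' = [869/1785 -2/1785; -2/1785 1177/3570]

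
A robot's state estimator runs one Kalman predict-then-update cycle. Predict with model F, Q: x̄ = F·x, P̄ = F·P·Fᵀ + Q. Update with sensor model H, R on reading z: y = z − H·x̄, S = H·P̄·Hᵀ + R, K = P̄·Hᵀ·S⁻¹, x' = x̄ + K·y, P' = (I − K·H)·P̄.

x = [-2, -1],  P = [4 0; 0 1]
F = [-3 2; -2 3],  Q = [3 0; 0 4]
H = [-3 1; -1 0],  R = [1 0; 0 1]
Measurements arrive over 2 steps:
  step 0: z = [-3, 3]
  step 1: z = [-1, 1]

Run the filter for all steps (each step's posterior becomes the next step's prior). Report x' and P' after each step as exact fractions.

step 0: x̄ = F·x = [4, 1]
step 0: P̄ = F·P·Fᵀ + Q = [43 30; 30 29]
step 0: y = z − H·x̄ = [8, 7]
step 0: S = H·P̄·Hᵀ + R = [237 99; 99 44]
step 0: K = P̄·Hᵀ·S⁻¹ = [-3/19 -130/209; 26/57 -357/209]
step 0: x' = x̄ + K·y = [-338/209, -4582/627]
step 0: P' = (I − K·H)·P̄ = [130/209 357/209; 357/209 3499/627]
step 1: x̄ = F·x = [-6122/627, -3906/209]
step 1: P̄ = F·P·Fᵀ + Q = [6535/627 3137/209; 3137/209 7569/209]
step 1: y = z − H·x̄ = [-2425/209, -5495/627]
step 1: S = H·P̄·Hᵀ + R = [8561/209 3398/209; 3398/209 7162/627]
step 1: K = P̄·Hᵀ·S⁻¹ = [-5097/63815 -101947/127630; 44943/63815 -295647/127630]
step 1: x' = x̄ + K·y = [-46887/25526, -167435/25526]
step 1: P' = (I − K·H)·P̄ = [101947/127630 295647/127630; 295647/127630 976827/127630]

step 0: x' = [-338/209, -4582/627], P' = [130/209 357/209; 357/209 3499/627]
step 1: x' = [-46887/25526, -167435/25526], P' = [101947/127630 295647/127630; 295647/127630 976827/127630]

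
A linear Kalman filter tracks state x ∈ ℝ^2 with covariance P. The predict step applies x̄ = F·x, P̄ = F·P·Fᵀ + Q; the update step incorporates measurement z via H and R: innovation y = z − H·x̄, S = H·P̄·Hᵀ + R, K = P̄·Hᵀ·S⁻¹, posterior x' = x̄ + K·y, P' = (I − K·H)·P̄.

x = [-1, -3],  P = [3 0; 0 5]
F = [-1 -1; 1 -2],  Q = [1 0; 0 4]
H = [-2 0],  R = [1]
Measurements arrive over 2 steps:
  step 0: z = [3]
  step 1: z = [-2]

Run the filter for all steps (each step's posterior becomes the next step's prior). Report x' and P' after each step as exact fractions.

step 0: x̄ = F·x = [4, 5]
step 0: P̄ = F·P·Fᵀ + Q = [9 7; 7 27]
step 0: y = z − H·x̄ = [11]
step 0: S = H·P̄·Hᵀ + R = [37]
step 0: K = P̄·Hᵀ·S⁻¹ = [-18/37; -14/37]
step 0: x' = x̄ + K·y = [-50/37, 31/37]
step 0: P' = (I − K·H)·P̄ = [9/37 7/37; 7/37 803/37]
step 1: x̄ = F·x = [19/37, -112/37]
step 1: P̄ = F·P·Fᵀ + Q = [863/37 1604/37; 1604/37 3341/37]
step 1: y = z − H·x̄ = [-36/37]
step 1: S = H·P̄·Hᵀ + R = [3489/37]
step 1: K = P̄·Hᵀ·S⁻¹ = [-1726/3489; -3208/3489]
step 1: x' = x̄ + K·y = [1157/1163, -2480/1163]
step 1: P' = (I − K·H)·P̄ = [863/3489 1604/3489; 1604/3489 36905/3489]

step 0: x' = [-50/37, 31/37], P' = [9/37 7/37; 7/37 803/37]
step 1: x' = [1157/1163, -2480/1163], P' = [863/3489 1604/3489; 1604/3489 36905/3489]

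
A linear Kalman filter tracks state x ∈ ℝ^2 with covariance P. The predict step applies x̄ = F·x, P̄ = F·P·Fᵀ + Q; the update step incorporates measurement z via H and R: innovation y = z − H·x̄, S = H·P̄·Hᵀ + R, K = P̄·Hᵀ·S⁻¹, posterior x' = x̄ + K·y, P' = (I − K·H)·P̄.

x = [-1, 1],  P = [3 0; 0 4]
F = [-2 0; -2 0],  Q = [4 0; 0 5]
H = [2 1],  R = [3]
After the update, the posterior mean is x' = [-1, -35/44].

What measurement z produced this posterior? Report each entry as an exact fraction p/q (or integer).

x̄ = F·x = [2, 2]
P̄ = F·P·Fᵀ + Q = [16 12; 12 17]
S = H·P̄·Hᵀ + R = [132]
K = P̄·Hᵀ·S⁻¹ = [1/3; 41/132]
x' − x̄ = [-3, -123/44] = K·y
y = (KᵀK)⁻¹·Kᵀ·(x' − x̄) = [-9]
z = y + H·x̄ = [-9] + [6] = [-3]

z = [-3]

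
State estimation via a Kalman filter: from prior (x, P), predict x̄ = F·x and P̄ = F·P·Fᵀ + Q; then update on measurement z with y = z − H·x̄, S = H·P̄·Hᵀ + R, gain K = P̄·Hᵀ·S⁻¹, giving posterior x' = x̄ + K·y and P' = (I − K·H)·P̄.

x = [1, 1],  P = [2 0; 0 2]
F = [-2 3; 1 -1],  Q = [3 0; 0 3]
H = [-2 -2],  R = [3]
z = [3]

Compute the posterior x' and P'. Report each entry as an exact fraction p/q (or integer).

x' = [-123/67, 30/67]
P' = [499/67 -442/67; -442/67 433/67]

x̄ = F·x = [1, 0]
P̄ = F·P·Fᵀ + Q = [29 -10; -10 7]
y = z − H·x̄ = [5]
S = H·P̄·Hᵀ + R = [67]
K = P̄·Hᵀ·S⁻¹ = [-38/67; 6/67]
x' = x̄ + K·y = [-123/67, 30/67]
P' = (I − K·H)·P̄ = [499/67 -442/67; -442/67 433/67]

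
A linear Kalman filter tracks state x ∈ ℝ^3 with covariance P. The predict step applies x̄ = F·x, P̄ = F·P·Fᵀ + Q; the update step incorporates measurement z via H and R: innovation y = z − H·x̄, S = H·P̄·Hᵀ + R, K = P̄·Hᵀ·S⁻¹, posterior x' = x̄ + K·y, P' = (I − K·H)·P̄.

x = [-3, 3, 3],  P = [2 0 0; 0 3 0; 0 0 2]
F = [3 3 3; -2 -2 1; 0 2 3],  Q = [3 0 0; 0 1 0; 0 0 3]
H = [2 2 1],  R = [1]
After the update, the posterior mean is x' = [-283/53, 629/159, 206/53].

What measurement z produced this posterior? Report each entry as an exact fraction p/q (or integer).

z = [1]

x̄ = F·x = [9, 3, 15]
P̄ = F·P·Fᵀ + Q = [66 -24 36; -24 23 -6; 36 -6 33]
S = H·P̄·Hᵀ + R = [318]
K = P̄·Hᵀ·S⁻¹ = [20/53; -4/159; 31/106]
x' − x̄ = [-760/53, 152/159, -589/53] = K·y
y = (KᵀK)⁻¹·Kᵀ·(x' − x̄) = [-38]
z = y + H·x̄ = [-38] + [39] = [1]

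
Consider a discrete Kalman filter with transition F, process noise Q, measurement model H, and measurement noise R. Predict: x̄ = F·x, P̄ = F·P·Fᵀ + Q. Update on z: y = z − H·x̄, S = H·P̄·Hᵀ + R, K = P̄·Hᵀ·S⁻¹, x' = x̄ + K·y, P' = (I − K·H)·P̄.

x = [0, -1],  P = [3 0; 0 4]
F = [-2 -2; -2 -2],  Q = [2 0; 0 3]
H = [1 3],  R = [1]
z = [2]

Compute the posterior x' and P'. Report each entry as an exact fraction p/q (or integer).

x' = [136/239, 115/239]
P' = [672/239 -205/239; -205/239 177/478]

x̄ = F·x = [2, 2]
P̄ = F·P·Fᵀ + Q = [30 28; 28 31]
y = z − H·x̄ = [-6]
S = H·P̄·Hᵀ + R = [478]
K = P̄·Hᵀ·S⁻¹ = [57/239; 121/478]
x' = x̄ + K·y = [136/239, 115/239]
P' = (I − K·H)·P̄ = [672/239 -205/239; -205/239 177/478]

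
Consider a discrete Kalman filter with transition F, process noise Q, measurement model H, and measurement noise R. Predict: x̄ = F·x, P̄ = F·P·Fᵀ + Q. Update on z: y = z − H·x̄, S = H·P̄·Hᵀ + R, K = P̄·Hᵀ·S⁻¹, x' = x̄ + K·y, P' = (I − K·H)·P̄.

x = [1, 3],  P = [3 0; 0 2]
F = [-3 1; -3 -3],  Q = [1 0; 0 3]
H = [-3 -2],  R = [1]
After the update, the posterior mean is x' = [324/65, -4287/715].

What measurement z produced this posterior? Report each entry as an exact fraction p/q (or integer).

x̄ = F·x = [0, -12]
P̄ = F·P·Fᵀ + Q = [30 21; 21 48]
S = H·P̄·Hᵀ + R = [715]
K = P̄·Hᵀ·S⁻¹ = [-12/65; -159/715]
x' − x̄ = [324/65, 4293/715] = K·y
y = (KᵀK)⁻¹·Kᵀ·(x' − x̄) = [-27]
z = y + H·x̄ = [-27] + [24] = [-3]

z = [-3]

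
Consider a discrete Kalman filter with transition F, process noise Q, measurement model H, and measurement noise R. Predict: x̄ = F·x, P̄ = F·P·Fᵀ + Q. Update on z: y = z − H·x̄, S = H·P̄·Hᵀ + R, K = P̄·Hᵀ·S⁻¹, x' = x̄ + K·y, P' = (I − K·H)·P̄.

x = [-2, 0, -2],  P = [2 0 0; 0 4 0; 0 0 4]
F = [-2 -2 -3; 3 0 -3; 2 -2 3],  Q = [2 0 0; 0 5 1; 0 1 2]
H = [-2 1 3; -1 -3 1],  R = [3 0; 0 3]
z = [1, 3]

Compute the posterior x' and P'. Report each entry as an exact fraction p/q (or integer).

x' = [580264/633191, -582242/633191, 754462/633191]
P' = [14479018/633191 -1428964/633191 10039210/633191; -1428964/633191 329773/633191 -991087/633191; 10039210/633191 -991087/633191 7149550/633191]

x̄ = F·x = [10, 0, -10]
P̄ = F·P·Fᵀ + Q = [62 24 -28; 24 59 -23; -28 -23 62]
y = z − H·x̄ = [51, 23]
S = H·P̄·Hᵀ + R = [970 577; 577 996]
K = P̄·Hᵀ·S⁻¹ = [-89790/633191 -50972/633191; 71480/633191 -183814/633191; 126381/633191 27867/633191]
x' = x̄ + K·y = [580264/633191, -582242/633191, 754462/633191]
P' = (I − K·H)·P̄ = [14479018/633191 -1428964/633191 10039210/633191; -1428964/633191 329773/633191 -991087/633191; 10039210/633191 -991087/633191 7149550/633191]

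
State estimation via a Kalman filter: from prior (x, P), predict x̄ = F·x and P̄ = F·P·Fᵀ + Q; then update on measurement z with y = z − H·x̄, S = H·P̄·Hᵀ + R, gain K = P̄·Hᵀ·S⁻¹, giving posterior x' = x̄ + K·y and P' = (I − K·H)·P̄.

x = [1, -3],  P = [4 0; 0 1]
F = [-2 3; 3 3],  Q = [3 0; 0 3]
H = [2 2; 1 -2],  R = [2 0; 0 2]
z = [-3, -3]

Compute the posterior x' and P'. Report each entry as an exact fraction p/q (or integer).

x' = [-11209/5152, 1395/2944]
P' = [563/1288 -81/736; -81/736 813/2944]

x̄ = F·x = [-11, -6]
P̄ = F·P·Fᵀ + Q = [28 -15; -15 48]
y = z − H·x̄ = [31, -4]
S = H·P̄·Hᵀ + R = [186 -106; -106 282]
K = P̄·Hᵀ·S⁻¹ = [1685/5152 1693/5152; 489/2944 -975/2944]
x' = x̄ + K·y = [-11209/5152, 1395/2944]
P' = (I − K·H)·P̄ = [563/1288 -81/736; -81/736 813/2944]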